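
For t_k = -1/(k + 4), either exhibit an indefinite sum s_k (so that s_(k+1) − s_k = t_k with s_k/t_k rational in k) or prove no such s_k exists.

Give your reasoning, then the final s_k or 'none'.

Step 1: r(k) = (k + 4)/(k + 5).
Take A(k)=k + 4, B(k)=k + 5, C(k)=1.
Key eq: (k + 4)·f(k+1) = (k + 4)·f(k) + (1).
deg f ≤ 0 (via 1,1,0).
Generic f = c0 gives residual -1; -1 = 0 cannot hold, so t_k is not Gosper-summable.

not Gosper-summable; s_k does not exist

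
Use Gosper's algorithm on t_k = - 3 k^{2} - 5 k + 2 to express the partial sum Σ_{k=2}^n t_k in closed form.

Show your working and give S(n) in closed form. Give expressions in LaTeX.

t_(k+1)/t_k = (3*k**2 + 11*k + 6)/(3*k**2 + 5*k - 2).
A = 1, B = 1, C = k**2 + 5*k/3 - 2/3.
Solve (1)·f(k+1) − (1)·f(k) = k**2 + 5*k/3 - 2/3.
d = 3 from the (0,0,2) case.
Match coefficients ⇒ f(k) = k*(k**2 + k - 4)/3.
R(k) = B(k−1)·f(k)/C(k) = k*(k**2 + k - 4)/((k + 2)*(3*k - 1)); s_k = R·t_k = k*(-k**2 - k + 4).
Δs = -3*k**2 - 5*k + 2, as required.
Telescope: S(n) = s_(n+1) − s_(2) = -n**3 - 4*n**2 - n + 2 − (-4) = -n**3 - 4*n**2 - n + 6.

S(n) = - n^{3} - 4 n^{2} - n + 6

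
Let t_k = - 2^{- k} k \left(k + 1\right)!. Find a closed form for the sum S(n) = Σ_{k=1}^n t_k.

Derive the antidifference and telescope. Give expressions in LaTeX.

Step 1: r(k) = (k + 1)*(k + 2)/(2*k).
Normal form (A,B,C) = (k/2 + 1, 1, k).
Solve (k/2 + 1)·f(k+1) − (1)·f(k) = k.
Degrees (1,0,1) ⇒ d ≤ 0.
Coefficient equations give f(k) = 2.
Then R = B(k−1)f/C = 2/k, so s_k = R(k)·t_k = -2**(1 - k)*factorial(k + 1).
Check: Δs_k = -k*factorial(k + 1)/2**k. ✓
Telescope: S(n) = s_(n+1) − s_(1) = -factorial(n + 2)/2**n − (-2) = 2 - factorial(n + 2)/2**n.

S(n) = 2 - 2^{- n} \left(n + 2\right)!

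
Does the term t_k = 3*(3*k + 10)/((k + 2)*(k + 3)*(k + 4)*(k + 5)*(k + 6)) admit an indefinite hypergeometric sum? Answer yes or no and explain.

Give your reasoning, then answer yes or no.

The ratio is (k + 2)*(3*k + 13)/((k + 7)*(3*k + 10)).
A = k + 2, B = k + 7, C = k + 10/3.
Solve (k + 2)·f(k+1) − (k + 6)·f(k) = k + 10/3.
d = 4 from the (1,1,1) case.
Coefficient equations give f(k) = k*(k + 3)*(k**2 + 11*k + 38)/120.
Certificate R = B(k−1)f/C = k*(k + 3)*(k + 6)*(k**2 + 11*k + 38)/(40*(3*k + 10)) gives s_k = 3*k*(k**2 + 11*k + 38)/(40*(k**3 + 11*k**2 + 38*k + 40)).
Δs = 3*(3*k + 10)/(k**5 + 20*k**4 + 155*k**3 + 580*k**2 + 1044*k + 720), as required.

Yes. s_k = 3*k*(k**2 + 11*k + 38)/(40*(k**3 + 11*k**2 + 38*k + 40)).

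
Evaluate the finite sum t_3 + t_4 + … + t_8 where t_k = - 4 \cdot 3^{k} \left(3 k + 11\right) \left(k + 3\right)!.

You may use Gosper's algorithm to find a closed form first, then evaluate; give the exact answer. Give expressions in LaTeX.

Σ = -37712753893440

The ratio is 3*(k + 4)*(3*k + 14)/(3*k + 11).
Take A(k)=3*k + 12, B(k)=1, C(k)=k + 11/3.
f must satisfy (3*k + 12)·f(k+1) − (1)·f(k) = k + 11/3.
Degrees (1,0,1) ⇒ d ≤ 0.
Solve for f: f(k) = 1/3 (degree 0 ≤ 0).
Certificate R = B(k−1)f/C = 1/(3*k + 11) gives s_k = -4*3**k*factorial(k + 3).
Verify: -4*3**k*(3*k + 11)*factorial(k + 3) matches t_k.
Telescoping: Σ = s_(9) − s_(3) = -37712753971200 − (-77760) = -37712753893440.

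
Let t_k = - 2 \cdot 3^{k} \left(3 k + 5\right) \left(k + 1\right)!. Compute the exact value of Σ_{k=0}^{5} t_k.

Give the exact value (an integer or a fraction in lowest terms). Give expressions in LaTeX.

Σ = -7348318

t_(k+1)/t_k = 3*(k + 2)*(3*k + 8)/(3*k + 5).
Gosper form: A/B · C(k+1)/C(k) with A=3*k + 6, B=1, C=k + 5/3.
f must satisfy (3*k + 6)·f(k+1) − (1)·f(k) = k + 5/3.
deg f ≤ 0 (via 1,0,1).
Match coefficients ⇒ f(k) = 1/3.
Certificate R = B(k−1)f/C = 1/(3*k + 5) gives s_k = -2*3**k*factorial(k + 1).
Δs = -2*3**k*(3*k + 5)*factorial(k + 1), as required.
Σ_(k=0)^(5) t_k = s_(6) − s_(0) = -7348320 − (-2) = -7348318.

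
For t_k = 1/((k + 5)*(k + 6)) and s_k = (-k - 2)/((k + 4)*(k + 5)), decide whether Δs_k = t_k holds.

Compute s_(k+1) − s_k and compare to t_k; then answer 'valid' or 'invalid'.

s_(k+1) = (-k - 3)/((k + 5)*(k + 6))
s_(k+1) − s_k = k/(k**3 + 15*k**2 + 74*k + 120)
(s_(k+1) − s_k) − t_k = -4/(k**3 + 15*k**2 + 74*k + 120)

Invalid: residual -4/(k**3 + 15*k**2 + 74*k + 120) ≠ 0.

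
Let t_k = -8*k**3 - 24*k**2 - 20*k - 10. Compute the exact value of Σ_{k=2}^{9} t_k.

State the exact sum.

Step 1: r(k) = (4*k**3 + 24*k**2 + 46*k + 31)/(4*k**3 + 12*k**2 + 10*k + 5).
Gosper form: A/B · C(k+1)/C(k) with A=1, B=1, C=k**3 + 3*k**2 + 5*k/2 + 5/4.
Solve (1)·f(k+1) − (1)·f(k) = k**3 + 3*k**2 + 5*k/2 + 5/4.
Degrees (0,0,3) ⇒ d ≤ 4.
Solving with deg f ≤ 4: f(k) = k*(k**3 + 2*k**2 + 2)/4.
Then R = B(k−1)f/C = k*(k**3 + 2*k**2 + 2)/(4*k**3 + 12*k**2 + 10*k + 5), so s_k = R(k)·t_k = 2*k*(-k**3 - 2*k**2 - 2).
Verify: -8*k**3 - 24*k**2 - 20*k - 10 matches t_k.
Evaluate s at k=10 and k=2: -24040 and -72; difference -23968.

Σ = -23968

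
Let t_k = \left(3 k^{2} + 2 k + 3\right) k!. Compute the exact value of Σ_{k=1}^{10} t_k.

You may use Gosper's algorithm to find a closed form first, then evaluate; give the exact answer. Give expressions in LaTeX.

Σ = 1277337598

Ratio r(k) = (k + 1)*(2*k + 3*(k + 1)**2 + 5)/(3*k**2 + 2*k + 3).
So A=k + 1 and B=1, with C=k**2 + 2*k/3 + 1.
Set up (k + 1)·f(k+1) − (1)·f(k) − (k**2 + 2*k/3 + 1) = 0.
d = 1 from the (1,0,2) case.
Solve for f: f(k) = (3*k - 1)/3 (degree 1 ≤ 1).
R(k) = B(k−1)·f(k)/C(k) = (3*k - 1)/(3*k**2 + 2*k + 3); s_k = R·t_k = (3*k - 1)*factorial(k).
Check: Δs_k = (3*k**2 + 2*k + 3)*factorial(k). ✓
Sum = s_(11) − s_(1); s_(11) = 1277337600, s_(1) = 2 ⇒ 1277337598.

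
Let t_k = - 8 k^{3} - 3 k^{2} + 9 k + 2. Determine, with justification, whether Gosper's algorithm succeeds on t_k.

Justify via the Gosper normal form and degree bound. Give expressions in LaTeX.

Yes. s_k = k \left(- 2 k^{3} + 3 k^{2} + 4 k - 3\right).

Step 1: r(k) = k*(8*k**2 + 27*k + 21)/(8*k**3 + 3*k**2 - 9*k - 2).
Normal form (A,B,C) = (1, 1, k**3 + 3*k**2/8 - 9*k/8 - 1/4).
Key eq: (1)·f(k+1) = (1)·f(k) + (k**3 + 3*k**2/8 - 9*k/8 - 1/4).
Degrees (0,0,3) ⇒ d ≤ 4.
Coefficient equations give f(k) = k*(2*k**3 - 3*k**2 - 4*k + 3)/8.
Then R = B(k−1)f/C = k*(2*k**3 - 3*k**2 - 4*k + 3)/((k - 1)*(8*k**2 + 11*k + 2)), so s_k = R(k)·t_k = k*(-2*k**3 + 3*k**2 + 4*k - 3).
Check: Δs_k = -8*k**3 - 3*k**2 + 9*k + 2. ✓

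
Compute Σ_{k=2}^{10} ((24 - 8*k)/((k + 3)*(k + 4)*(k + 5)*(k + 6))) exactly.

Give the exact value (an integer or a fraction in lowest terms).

Σ = -1/140

Ratio r(k) = (k - 2)*(k + 3)/((k - 3)*(k + 7)).
So A=k + 3 and B=k + 7, with C=k - 3.
Set up (k + 3)·f(k+1) − (k + 6)·f(k) − (k - 3) = 0.
Degrees (1,1,1) ⇒ d ≤ 3.
Coefficient equations give f(k) = -k*(k**2 + 12*k + 107)/120.
So s_k = (B(k−1)f/C)·t_k = (-k*(k + 6)*(k**2 + 12*k + 107)/(120*(k - 3)))·t_k = k*(k**2 + 12*k + 107)/(15*(k + 3)*(k + 4)*(k + 5)).
Δs = 8*(3 - k)/(k**4 + 18*k**3 + 119*k**2 + 342*k + 360), as required.
Σ_(k=2)^(10) t_k = s_(11) − s_(2) = 11/140 − (3/35) = -1/140.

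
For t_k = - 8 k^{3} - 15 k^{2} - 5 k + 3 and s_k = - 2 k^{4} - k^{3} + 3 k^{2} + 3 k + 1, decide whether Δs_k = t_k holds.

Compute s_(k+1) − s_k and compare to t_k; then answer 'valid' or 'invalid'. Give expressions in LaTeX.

s_(k+1) = -2*k**4 - 9*k**3 - 12*k**2 - 2*k + 4
s_(k+1) − s_k = -8*k**3 - 15*k**2 - 5*k + 3
(s_(k+1) − s_k) − t_k = 0

valid; difference matches t_k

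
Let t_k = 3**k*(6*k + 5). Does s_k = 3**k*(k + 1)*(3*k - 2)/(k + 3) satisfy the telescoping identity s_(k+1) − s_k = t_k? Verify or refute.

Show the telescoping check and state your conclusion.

s_(k+1) = 3**(k + 1)*(k + 2)*(3*k + 1)/(k + 4)
s_(k+1) − s_k = 3**k*(6*k**3 + 35*k**2 + 67*k + 26)/(k**2 + 7*k + 12)
(s_(k+1) − s_k) − t_k = 3**k*(-12*k**2 - 40*k - 34)/(k**2 + 7*k + 12)

Invalid: residual 3**k*(-12*k**2 - 40*k - 34)/(k**2 + 7*k + 12) ≠ 0.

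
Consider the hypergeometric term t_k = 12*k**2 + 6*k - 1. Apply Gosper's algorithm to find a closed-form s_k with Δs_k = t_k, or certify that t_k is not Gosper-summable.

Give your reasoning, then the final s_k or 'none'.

s_k = k*(4*k**2 - 3*k - 2)

Ratio r(k) = (12*k**2 + 30*k + 17)/(12*k**2 + 6*k - 1).
So A=1 and B=1, with C=k**2 + k/2 - 1/12.
Key eq: (1)·f(k+1) = (1)·f(k) + (k**2 + k/2 - 1/12).
deg f ≤ 3 (via 0,0,2).
Solving with deg f ≤ 3: f(k) = k*(4*k**2 - 3*k - 2)/12.
Get s_k = R·t_k = k*(4*k**2 - 3*k - 2) with R(k) = B(k−1)f(k)/C(k) = k*(4*k**2 - 3*k - 2)/(12*k**2 + 6*k - 1).
Δs = 12*k**2 + 6*k - 1, as required.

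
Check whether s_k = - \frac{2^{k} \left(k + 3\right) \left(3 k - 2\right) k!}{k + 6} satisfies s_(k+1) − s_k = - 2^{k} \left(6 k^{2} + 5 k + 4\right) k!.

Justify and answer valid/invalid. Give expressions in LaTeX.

s_(k+1) = -2**(k + 1)*(k + 4)*(3*k + 1)*factorial(k + 1)/(k + 7)
s_(k+1) − s_k = -2**k*(6*k**4 + 65*k**3 + 198*k**2 + 169*k + 90)*factorial(k)/((k + 6)*(k + 7))
(s_(k+1) − s_k) − t_k = 3*2**k*(6*k**3 + 41*k**2 + 31*k + 26)*factorial(k)/((k + 6)*(k + 7))

Invalid: residual \frac{3 \cdot 2^{k} \left(6 k^{3} + 41 k^{2} + 31 k + 26\right) k!}{\left(k + 6\right) \left(k + 7\right)} ≠ 0.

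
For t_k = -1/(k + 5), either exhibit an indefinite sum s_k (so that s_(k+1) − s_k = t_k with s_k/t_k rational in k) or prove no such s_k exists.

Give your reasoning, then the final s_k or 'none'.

Ratio r(k) = (k + 5)/(k + 6).
So A=k + 5 and B=k + 6, with C=1.
Key eq: (k + 5)·f(k+1) = (k + 5)·f(k) + (1).
deg f ≤ 0 (via 1,1,0).
Write f(k) = c0. Then LHS − RHS = -1, requiring -1 = 0: contradictory. No certificate.

not Gosper-summable; s_k does not exist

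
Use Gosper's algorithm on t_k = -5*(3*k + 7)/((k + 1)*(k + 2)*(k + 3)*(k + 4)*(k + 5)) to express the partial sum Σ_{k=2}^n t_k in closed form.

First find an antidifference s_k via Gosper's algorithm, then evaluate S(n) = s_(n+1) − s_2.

The ratio is (k + 1)*(3*k + 10)/((k + 6)*(3*k + 7)).
A = k + 1, B = k + 6, C = k + 7/3.
Set up (k + 1)·f(k+1) − (k + 5)·f(k) − (k + 7/3) = 0.
Degrees (1,1,1) ⇒ d ≤ 4.
A polynomial solution: f(k) = k*(k + 2)*(k**2 + 8*k + 19)/36.
R(k) = B(k−1)·f(k)/C(k) = k*(k + 2)*(k + 5)*(k**2 + 8*k + 19)/(12*(3*k + 7)); s_k = R·t_k = 5*k*(-k**2 - 8*k - 19)/(12*(k**3 + 8*k**2 + 19*k + 12)).
Verify: 5*(-3*k - 7)/(k**5 + 15*k**4 + 85*k**3 + 225*k**2 + 274*k + 120) matches t_k.
Σ_(k=2)^n t_k = s_(n+1) − s_(2) = (5*(-n**3 - 11*n**2 - 38*n - 28)/(12*(n**3 + 11*n**2 + 38*n + 40))) − (-13/36), i.e. (-n**3 - 11*n**2 - 38*n + 50)/(18*(n**3 + 11*n**2 + 38*n + 40)).

S(n) = (-n**3 - 11*n**2 - 38*n + 50)/(18*(n**3 + 11*n**2 + 38*n + 40))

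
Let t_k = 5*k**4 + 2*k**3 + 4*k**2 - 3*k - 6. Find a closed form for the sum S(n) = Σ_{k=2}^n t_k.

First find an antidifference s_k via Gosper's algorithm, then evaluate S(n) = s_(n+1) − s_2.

S(n) = n**5 + 3*n**4 + 4*n**3 + n**2 - 7*n - 2

t_(k+1)/t_k = (5*k**4 + 22*k**3 + 40*k**2 + 31*k + 2)/(5*k**4 + 2*k**3 + 4*k**2 - 3*k - 6).
Factor: A=1; B=1; C=k**4 + 2*k**3/5 + 4*k**2/5 - 3*k/5 - 6/5.
Need (1)·f(k+1) − (1)·f(k) = k**4 + 2*k**3/5 + 4*k**2/5 - 3*k/5 - 6/5.
Bound: deg f ≤ 5.
A polynomial solution: f(k) = k*(k**4 - 2*k**3 + 2*k**2 - 3*k - 4)/5.
R(k) = B(k−1)·f(k)/C(k) = k*(k**4 - 2*k**3 + 2*k**2 - 3*k - 4)/(5*k**4 + 2*k**3 + 4*k**2 - 3*k - 6); s_k = R·t_k = k*(k**4 - 2*k**3 + 2*k**2 - 3*k - 4).
Verify: 5*k**4 + 2*k**3 + 4*k**2 - 3*k - 6 matches t_k.
Σ_(k=2)^n t_k = s_(n+1) − s_(2) = (n**5 + 3*n**4 + 4*n**3 + n**2 - 7*n - 6) − (-4), i.e. n**5 + 3*n**4 + 4*n**3 + n**2 - 7*n - 2.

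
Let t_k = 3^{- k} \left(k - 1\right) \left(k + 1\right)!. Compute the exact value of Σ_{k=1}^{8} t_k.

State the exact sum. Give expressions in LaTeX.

Ratio r(k) = k*(k + 2)/(3*(k - 1)).
Gosper form: A/B · C(k+1)/C(k) with A=k/3 + 2/3, B=1, C=k - 1.
Key eq: (k/3 + 2/3)·f(k+1) = (1)·f(k) + (k - 1).
deg f ≤ 0 (via 1,0,1).
A polynomial solution: f(k) = 3.
Then R = B(k−1)f/C = 3/(k - 1), so s_k = R(k)·t_k = 3**(1 - k)*factorial(k + 1).
s_(k+1) − s_k = (k - 1)*factorial(k + 1)/3**k = t_k.
Sum = s_(9) − s_(1); s_(9) = 44800/81, s_(1) = 2 ⇒ 44638/81.

Σ = 44638/81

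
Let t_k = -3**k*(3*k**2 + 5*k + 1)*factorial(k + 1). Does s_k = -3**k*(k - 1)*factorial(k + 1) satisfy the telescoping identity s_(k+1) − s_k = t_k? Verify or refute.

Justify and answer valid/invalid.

Valid: the claim telescopes to t_k.

s_(k+1) = -3**(k + 1)*k*factorial(k + 2)
s_(k+1) − s_k = -3**k*(3*k**2 + 5*k + 1)*factorial(k + 1)
(s_(k+1) − s_k) − t_k = 0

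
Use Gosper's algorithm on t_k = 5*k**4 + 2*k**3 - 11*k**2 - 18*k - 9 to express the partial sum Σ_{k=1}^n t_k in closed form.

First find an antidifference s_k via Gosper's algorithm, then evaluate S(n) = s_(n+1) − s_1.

The ratio is (5*k**4 + 22*k**3 + 25*k**2 - 14*k - 31)/(5*k**4 + 2*k**3 - 11*k**2 - 18*k - 9).
Take A(k)=1, B(k)=1, C(k)=k**4 + 2*k**3/5 - 11*k**2/5 - 18*k/5 - 9/5.
Key eq: (1)·f(k+1) = (1)·f(k) + (k**4 + 2*k**3/5 - 11*k**2/5 - 18*k/5 - 9/5).
From deg A=0, deg B=0, deg C=4: d=5.
Match coefficients ⇒ f(k) = k*(k**4 - 2*k**3 - 3*k**2 - 3*k - 2)/5.
So s_k = (B(k−1)f/C)·t_k = (k*(k**4 - 2*k**3 - 3*k**2 - 3*k - 2)/(5*k**4 + 2*k**3 - 11*k**2 - 18*k - 9))·t_k = k*(k**4 - 2*k**3 - 3*k**2 - 3*k - 2).
Verify: 5*k**4 + 2*k**3 - 11*k**2 - 18*k - 9 matches t_k.
Evaluate: s_(n+1) = n**5 + 3*n**4 - n**3 - 14*n**2 - 20*n - 9; subtract s_(1) = -9 ⇒ S(n) = n*(n**4 + 3*n**3 - n**2 - 14*n - 20).

S(n) = n*(n**4 + 3*n**3 - n**2 - 14*n - 20)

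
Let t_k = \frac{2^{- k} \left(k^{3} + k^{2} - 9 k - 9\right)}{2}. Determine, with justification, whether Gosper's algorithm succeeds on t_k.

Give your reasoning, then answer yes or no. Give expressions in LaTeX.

r(k) = (k**3/2 + 2*k**2 - 2*k - 8)/(k**3 + k**2 - 9*k - 9) after simplifying.
Factor: A=1/2; B=1; C=k**3 + k**2 - 9*k - 9.
Set up (1/2)·f(k+1) − (1)·f(k) − (k**3 + k**2 - 9*k - 9) = 0.
d = 3 from the (0,0,3) case.
Coefficient equations give f(k) = -2*(k**3 + 4*k**2 + 2*k - 2).
Get s_k = R·t_k = (-k**3 - 4*k**2 - 2*k + 2)/2**k with R(k) = B(k−1)f(k)/C(k) = -2*(k**3 + 4*k**2 + 2*k - 2)/((k - 3)*(k + 1)*(k + 3)).
Verify: (k**3 + k**2 - 9*k - 9)/(2*2**k) matches t_k.

Yes. s_k = 2^{- k} \left(- k^{3} - 4 k^{2} - 2 k + 2\right).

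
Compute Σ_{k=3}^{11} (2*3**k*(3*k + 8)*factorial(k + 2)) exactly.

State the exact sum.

Σ = 92660236507231920

The ratio is 3*(k + 3)*(3*k + 11)/(3*k + 8).
Gosper form: A/B · C(k+1)/C(k) with A=3*k + 9, B=1, C=k + 8/3.
Solve (3*k + 9)·f(k+1) − (1)·f(k) = k + 8/3.
deg f ≤ 0 (via 1,0,1).
Solve for f: f(k) = 1/3 (degree 0 ≤ 0).
So s_k = (B(k−1)f/C)·t_k = (1/(3*k + 8))·t_k = 2*3**k*factorial(k + 2).
s_(k+1) − s_k = 2*3**k*(3*k + 8)*factorial(k + 2) = t_k.
Sum = s_(12) − s_(3); s_(12) = 92660236507238400, s_(3) = 6480 ⇒ 92660236507231920.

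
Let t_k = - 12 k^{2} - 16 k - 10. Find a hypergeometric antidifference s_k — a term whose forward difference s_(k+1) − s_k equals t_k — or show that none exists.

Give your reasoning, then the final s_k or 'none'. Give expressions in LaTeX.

s_k = 2 k \left(- 2 k^{2} - k - 2\right)

Ratio r(k) = (6*k**2 + 20*k + 19)/(6*k**2 + 8*k + 5).
So A=1 and B=1, with C=k**2 + 4*k/3 + 5/6.
Need (1)·f(k+1) − (1)·f(k) = k**2 + 4*k/3 + 5/6.
Degrees (0,0,2) ⇒ d ≤ 3.
A polynomial solution: f(k) = k*(2*k**2 + k + 2)/6.
So s_k = (B(k−1)f/C)·t_k = (k*(2*k**2 + k + 2)/(6*k**2 + 8*k + 5))·t_k = 2*k*(-2*k**2 - k - 2).
Check: Δs_k = -12*k**2 - 16*k - 10. ✓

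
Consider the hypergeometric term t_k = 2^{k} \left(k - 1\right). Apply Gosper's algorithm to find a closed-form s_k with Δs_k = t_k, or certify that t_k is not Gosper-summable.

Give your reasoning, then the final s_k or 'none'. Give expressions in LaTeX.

s_k = 2^{k} \left(k - 3\right)

Ratio r(k) = 2*k/(k - 1).
Factor: A=2; B=1; C=k - 1.
Need (2)·f(k+1) − (1)·f(k) = k - 1.
d = 1 from the (0,0,1) case.
Coefficient equations give f(k) = k - 3.
Get s_k = R·t_k = 2**k*(k - 3) with R(k) = B(k−1)f(k)/C(k) = (k - 3)/(k - 1).
Verify: 2**k*(k - 1) matches t_k.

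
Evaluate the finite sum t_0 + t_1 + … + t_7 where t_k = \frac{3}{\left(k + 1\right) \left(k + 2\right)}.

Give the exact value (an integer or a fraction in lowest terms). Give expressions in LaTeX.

Σ = 8/3

r(k) = (k + 1)/(k + 3) after simplifying.
Normal form (A,B,C) = (k + 1, k + 3, 1).
f must satisfy (k + 1)·f(k+1) − (k + 2)·f(k) = 1.
d = 1 from the (1,1,0) case.
Solving with deg f ≤ 1: f(k) = k.
R(k) = B(k−1)·f(k)/C(k) = k*(k + 2); s_k = R·t_k = 3*k/(k + 1).
Verify: 3/(k**2 + 3*k + 2) matches t_k.
Sum = s_(8) − s_(0); s_(8) = 8/3, s_(0) = 0 ⇒ 8/3.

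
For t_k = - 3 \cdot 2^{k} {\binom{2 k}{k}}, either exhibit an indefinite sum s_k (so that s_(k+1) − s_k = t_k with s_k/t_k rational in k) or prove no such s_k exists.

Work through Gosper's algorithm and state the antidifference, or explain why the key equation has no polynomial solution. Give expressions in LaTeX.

Step 1: r(k) = 4*(2*k + 1)/(k + 1).
A = 8*k + 4, B = k + 1, C = 1.
Key eq: (8*k + 4)·f(k+1) = (k)·f(k) + (1).
Bound: deg f ≤ -1.
d = -1 < 0 ⇒ no nonzero polynomial f; not summable.

no hypergeometric antidifference exists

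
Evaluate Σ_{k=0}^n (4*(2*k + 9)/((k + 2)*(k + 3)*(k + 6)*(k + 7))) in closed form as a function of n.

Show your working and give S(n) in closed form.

Compute t_(k+1)/t_k: get (k + 2)*(k + 6)*(2*k + 11)/((k + 4)*(k + 8)*(2*k + 9)).
A = k + 2, B = k + 8, C = k**3 + 27*k**2/2 + 121*k/2 + 90.
Solve (k + 2)·f(k+1) − (k + 7)·f(k) = k**3 + 27*k**2/2 + 121*k/2 + 90.
From deg A=1, deg B=1, deg C=3: d=5.
A polynomial solution: f(k) = k*(k + 3)*(k + 4)*(k + 5)*(k + 8)/24.
Then R = B(k−1)f/C = k*(k + 3)*(k + 7)*(k + 8)/(12*(2*k + 9)), so s_k = R(k)·t_k = k*(k + 8)/(3*(k**2 + 8*k + 12)).
Verify: 4*(2*k + 9)/(k**4 + 18*k**3 + 113*k**2 + 288*k + 252) matches t_k.
Telescope: S(n) = s_(n+1) − s_(0) = (n**2 + 10*n + 9)/(3*(n**2 + 10*n + 21)) − (0) = (n**2 + 10*n + 9)/(3*(n**2 + 10*n + 21)).

S(n) = (n**2 + 10*n + 9)/(3*(n**2 + 10*n + 21))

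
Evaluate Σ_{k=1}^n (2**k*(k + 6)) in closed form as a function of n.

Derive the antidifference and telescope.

S(n) = 2*2**n*n + 10*2**n - 10

The ratio is 2*(k + 7)/(k + 6).
A = 2, B = 1, C = k + 6.
Need (2)·f(k+1) − (1)·f(k) = k + 6.
From deg A=0, deg B=0, deg C=1: d=1.
Solving with deg f ≤ 1: f(k) = k + 4.
Certificate R = B(k−1)f/C = (k + 4)/(k + 6) gives s_k = 2**k*(k + 4).
Check: Δs_k = 2**k*(k + 6). ✓
Telescope: S(n) = s_(n+1) − s_(1) = 2**(n + 1)*(n + 5) − (10) = 2*2**n*n + 10*2**n - 10.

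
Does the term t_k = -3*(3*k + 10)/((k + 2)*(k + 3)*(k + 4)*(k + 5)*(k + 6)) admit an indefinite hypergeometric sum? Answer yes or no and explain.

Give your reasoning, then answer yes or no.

Yes. s_k = 3*k*(-k**2 - 11*k - 38)/(40*(k**3 + 11*k**2 + 38*k + 40)).

r(k) = (k + 2)*(3*k + 13)/((k + 7)*(3*k + 10)) after simplifying.
A = k + 2, B = k + 7, C = k + 10/3.
f must satisfy (k + 2)·f(k+1) − (k + 6)·f(k) = k + 10/3.
Bound: deg f ≤ 4.
Solving with deg f ≤ 4: f(k) = k*(k + 3)*(k**2 + 11*k + 38)/120.
Certificate R = B(k−1)f/C = k*(k + 3)*(k + 6)*(k**2 + 11*k + 38)/(40*(3*k + 10)) gives s_k = 3*k*(-k**2 - 11*k - 38)/(40*(k**3 + 11*k**2 + 38*k + 40)).
Δs = 3*(-3*k - 10)/(k**5 + 20*k**4 + 155*k**3 + 580*k**2 + 1044*k + 720), as required.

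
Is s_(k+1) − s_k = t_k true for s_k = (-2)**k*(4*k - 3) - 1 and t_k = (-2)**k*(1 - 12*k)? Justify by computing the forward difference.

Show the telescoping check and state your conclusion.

s_(k+1) = (-2)**(k + 1)*(4*k + 1) - 1
s_(k+1) − s_k = (-2)**k*(1 - 12*k)
(s_(k+1) − s_k) − t_k = 0

valid (s_(k+1) − s_k reduces to t_k)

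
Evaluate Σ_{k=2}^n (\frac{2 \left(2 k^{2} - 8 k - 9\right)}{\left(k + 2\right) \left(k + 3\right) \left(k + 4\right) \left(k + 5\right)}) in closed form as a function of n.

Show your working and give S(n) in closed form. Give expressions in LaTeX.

S(n) = \frac{3 n^{3} - 44 n^{2} - 59 n + 100}{20 \left(n^{3} + 12 n^{2} + 47 n + 60\right)}

Ratio r(k) = (2*k**3 - 23*k - 30)/(2*k**3 + 4*k**2 - 57*k - 54).
So A=k + 2 and B=k + 6, with C=k**2 - 4*k - 9/2.
Need (k + 2)·f(k+1) − (k + 5)·f(k) = k**2 - 4*k - 9/2.
deg f ≤ 3 (via 1,1,2).
Match coefficients ⇒ f(k) = -k*(k**2 + 57*k + 50)/48.
Certificate R = B(k−1)f/C = -k*(k + 5)*(k**2 + 57*k + 50)/(24*(2*k**2 - 8*k - 9)) gives s_k = k*(-k**2 - 57*k - 50)/(12*(k + 2)*(k + 3)*(k + 4)).
Check: Δs_k = 2*(2*k**2 - 8*k - 9)/(k**4 + 14*k**3 + 71*k**2 + 154*k + 120). ✓
Σ_(k=2)^n t_k = s_(n+1) − s_(2) = ((-n**3 - 60*n**2 - 167*n - 108)/(12*(n**3 + 12*n**2 + 47*n + 60))) − (-7/30), i.e. (3*n**3 - 44*n**2 - 59*n + 100)/(20*(n**3 + 12*n**2 + 47*n + 60)).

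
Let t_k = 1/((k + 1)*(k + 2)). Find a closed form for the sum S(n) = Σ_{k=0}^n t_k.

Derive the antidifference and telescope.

Step 1: r(k) = (k + 1)/(k + 3).
Take A(k)=k + 1, B(k)=k + 3, C(k)=1.
Solve (k + 1)·f(k+1) − (k + 2)·f(k) = 1.
Degrees (1,1,0) ⇒ d ≤ 1.
Solve for f: f(k) = k (degree 1 ≤ 1).
Certificate R = B(k−1)f/C = k*(k + 2) gives s_k = k/(k + 1).
Verify: 1/(k**2 + 3*k + 2) matches t_k.
Σ_(k=0)^n t_k = s_(n+1) − s_(0) = ((n + 1)/(n + 2)) − (0), i.e. (n + 1)/(n + 2).

S(n) = (n + 1)/(n + 2)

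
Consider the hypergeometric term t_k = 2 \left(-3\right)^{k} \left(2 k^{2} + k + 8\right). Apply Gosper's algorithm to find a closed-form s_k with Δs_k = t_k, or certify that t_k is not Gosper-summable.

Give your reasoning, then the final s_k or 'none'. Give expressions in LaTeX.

Ratio r(k) = 3*(-2*k**2 - 5*k - 11)/(2*k**2 + k + 8).
Normal form (A,B,C) = (-3, 1, k**2 + k/2 + 4).
Solve (-3)·f(k+1) − (1)·f(k) = k**2 + k/2 + 4.
Bound: deg f ≤ 2.
Solving with deg f ≤ 2: f(k) = -(k**2 - k + 4)/4.
Get s_k = R·t_k = (-3)**k*(-k**2 + k - 4) with R(k) = B(k−1)f(k)/C(k) = -(k**2 - k + 4)/(2*(2*k**2 + k + 8)).
Check: Δs_k = 2*(-3)**k*(2*k**2 + k + 8). ✓

s_k = \left(-3\right)^{k} \left(- k^{2} + k - 4\right)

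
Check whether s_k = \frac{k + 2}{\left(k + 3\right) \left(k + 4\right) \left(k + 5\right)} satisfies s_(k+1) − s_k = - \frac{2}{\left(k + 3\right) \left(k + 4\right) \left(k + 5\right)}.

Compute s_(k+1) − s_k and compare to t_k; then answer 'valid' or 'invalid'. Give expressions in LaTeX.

s_(k+1) = (k + 3)/((k + 4)*(k + 5)*(k + 6))
s_(k+1) − s_k = (-2*k - 3)/(k**4 + 18*k**3 + 119*k**2 + 342*k + 360)
(s_(k+1) − s_k) − t_k = 9/(k**4 + 18*k**3 + 119*k**2 + 342*k + 360)

Invalid: residual \frac{9}{k^{4} + 18 k^{3} + 119 k^{2} + 342 k + 360} ≠ 0.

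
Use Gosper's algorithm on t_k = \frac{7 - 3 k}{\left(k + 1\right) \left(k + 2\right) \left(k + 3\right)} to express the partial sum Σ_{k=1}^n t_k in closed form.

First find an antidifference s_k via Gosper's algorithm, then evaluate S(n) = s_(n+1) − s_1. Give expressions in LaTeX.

Step 1: r(k) = (k + 1)*(3*k - 4)/((k + 4)*(3*k - 7)).
A = k + 1, B = k + 4, C = k - 7/3.
Solve (k + 1)·f(k+1) − (k + 3)·f(k) = k - 7/3.
Degrees (1,1,1) ⇒ d ≤ 2.
Coefficient equations give f(k) = -k*(k + 6)/3.
Certificate R = B(k−1)f/C = -k*(k + 3)*(k + 6)/(3*k - 7) gives s_k = k*(k + 6)/((k + 1)*(k + 2)).
Δs = (7 - 3*k)/(k**3 + 6*k**2 + 11*k + 6), as required.
Evaluate: s_(n+1) = (n**2 + 8*n + 7)/(n**2 + 5*n + 6); subtract s_(1) = 7/6 ⇒ S(n) = n*(13 - n)/(6*(n**2 + 5*n + 6)).

S(n) = \frac{n \left(13 - n\right)}{6 \left(n^{2} + 5 n + 6\right)}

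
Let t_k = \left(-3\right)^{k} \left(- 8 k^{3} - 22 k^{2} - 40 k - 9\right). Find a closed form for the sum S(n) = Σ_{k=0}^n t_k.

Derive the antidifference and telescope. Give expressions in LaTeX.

Compute t_(k+1)/t_k: get 3*(-8*k**3 - 46*k**2 - 108*k - 79)/(8*k**3 + 22*k**2 + 40*k + 9).
So A=-3 and B=1, with C=k**3 + 11*k**2/4 + 5*k + 9/8.
Solve (-3)·f(k+1) − (1)·f(k) = k**3 + 11*k**2/4 + 5*k + 9/8.
d = 3 from the (0,0,3) case.
A polynomial solution: f(k) = -(2*k**3 + k**2 + 4*k - 3)/8.
Then R = B(k−1)f/C = -(2*k**3 + k**2 + 4*k - 3)/(8*k**3 + 22*k**2 + 40*k + 9), so s_k = R(k)·t_k = (-3)**k*(2*k**3 + k**2 + 4*k - 3).
Verify: (-3)**k*(-8*k**3 - 22*k**2 - 40*k - 9) matches t_k.
s_(n+1) = (-3)**(n + 1)*(2*n**3 + 7*n**2 + 12*n + 4) and s_(0) = -3, so S(n) = -6*(-3)**n*n**3 - 21*(-3)**n*n**2 - 36*(-3)**n*n - 12*(-3)**n + 3.

S(n) = - 6 \left(-3\right)^{n} n^{3} - 21 \left(-3\right)^{n} n^{2} - 36 \left(-3\right)^{n} n - 12 \left(-3\right)^{n} + 3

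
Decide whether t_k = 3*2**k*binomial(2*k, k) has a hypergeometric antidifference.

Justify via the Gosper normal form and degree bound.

No. Not Gosper-summable.

Compute t_(k+1)/t_k: get 4*(2*k + 1)/(k + 1).
A = 8*k + 4, B = k + 1, C = 1.
Set up (8*k + 4)·f(k+1) − (k)·f(k) − (1) = 0.
Bound: deg f ≤ -1.
Bound -1 < 0, so the key equation has no polynomial solution.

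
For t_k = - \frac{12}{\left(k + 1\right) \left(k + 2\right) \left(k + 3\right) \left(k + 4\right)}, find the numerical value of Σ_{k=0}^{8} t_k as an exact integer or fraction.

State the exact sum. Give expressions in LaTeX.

Σ = -73/110

Compute t_(k+1)/t_k: get (k + 1)/(k + 5).
A = k + 1, B = k + 5, C = 1.
f must satisfy (k + 1)·f(k+1) − (k + 4)·f(k) = 1.
d = 3 from the (1,1,0) case.
A polynomial solution: f(k) = k*(k**2 + 6*k + 11)/18.
Then R = B(k−1)f/C = k*(k + 4)*(k**2 + 6*k + 11)/18, so s_k = R(k)·t_k = 2*k*(-k**2 - 6*k - 11)/(3*(k + 1)*(k + 2)*(k + 3)).
s_(k+1) − s_k = -12/(k**4 + 10*k**3 + 35*k**2 + 50*k + 24) = t_k.
Σ_(k=0)^(8) t_k = s_(9) − s_(0) = -73/110 − (0) = -73/110.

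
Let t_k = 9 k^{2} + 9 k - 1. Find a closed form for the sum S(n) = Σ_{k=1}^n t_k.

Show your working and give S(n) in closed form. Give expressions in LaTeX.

t_(k+1)/t_k = (9*k**2 + 27*k + 17)/(9*k**2 + 9*k - 1).
A = 1, B = 1, C = k**2 + k - 1/9.
Set up (1)·f(k+1) − (1)·f(k) − (k**2 + k - 1/9) = 0.
Degrees (0,0,2) ⇒ d ≤ 3.
A polynomial solution: f(k) = k*(3*k**2 - 4)/9.
So s_k = (B(k−1)f/C)·t_k = (k*(3*k**2 - 4)/(9*k**2 + 9*k - 1))·t_k = k*(3*k**2 - 4).
Δs = 9*k**2 + 9*k - 1, as required.
Σ_(k=1)^n t_k = s_(n+1) − s_(1) = (3*n**3 + 9*n**2 + 5*n - 1) − (-1), i.e. n*(3*n**2 + 9*n + 5).

S(n) = n \left(3 n^{2} + 9 n + 5\right)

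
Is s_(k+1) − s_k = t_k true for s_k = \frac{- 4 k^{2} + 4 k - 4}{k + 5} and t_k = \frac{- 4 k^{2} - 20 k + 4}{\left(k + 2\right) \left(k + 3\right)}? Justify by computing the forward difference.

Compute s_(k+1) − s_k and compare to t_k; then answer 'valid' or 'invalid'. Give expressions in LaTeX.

Invalid: residual \frac{24 \left(4 k^{2} + 13 k - 4\right)}{k^{4} + 16 k^{3} + 91 k^{2} + 216 k + 180} ≠ 0.

s_(k+1) = 4*(k - (k + 1)**2)/(k + 6)
s_(k+1) − s_k = 4*(-k**2 - 11*k + 1)/(k**2 + 11*k + 30)
(s_(k+1) − s_k) − t_k = 24*(4*k**2 + 13*k - 4)/(k**4 + 16*k**3 + 91*k**2 + 216*k + 180)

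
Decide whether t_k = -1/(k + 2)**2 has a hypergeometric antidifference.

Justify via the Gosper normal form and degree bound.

No. Not Gosper-summable.

Ratio r(k) = (k + 2)**2/(k + 3)**2.
A = k**2 + 4*k + 4, B = k**2 + 6*k + 9, C = 1.
Set up (k**2 + 4*k + 4)·f(k+1) − (k**2 + 4*k + 4)·f(k) − (1) = 0.
Bound: deg f ≤ 0.
f = c0 ⇒ A·f(k+1) − B(k−1)·f(k) − C = -1. The system {-1 = 0} is inconsistent; no antidifference.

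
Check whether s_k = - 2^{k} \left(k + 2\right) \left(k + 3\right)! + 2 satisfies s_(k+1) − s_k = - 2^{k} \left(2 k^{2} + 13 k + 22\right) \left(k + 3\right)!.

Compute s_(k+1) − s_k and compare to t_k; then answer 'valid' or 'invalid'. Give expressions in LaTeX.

s_(k+1) = -2**(k + 1)*(k + 3)*factorial(k + 4) + 2
s_(k+1) − s_k = -2**k*(2*k**2 + 13*k + 22)*factorial(k + 3)
(s_(k+1) − s_k) − t_k = 0

Valid — Δs_k = t_k.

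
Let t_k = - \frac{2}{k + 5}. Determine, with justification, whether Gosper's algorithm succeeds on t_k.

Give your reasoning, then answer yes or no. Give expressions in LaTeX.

No; the coefficient equations for f are inconsistent.

r(k) = (k + 5)/(k + 6) after simplifying.
Factor: A=k + 5; B=k + 6; C=1.
f must satisfy (k + 5)·f(k+1) − (k + 5)·f(k) = 1.
From deg A=1, deg B=1, deg C=0: d=0.
Generic f = c0 gives residual -1; -1 = 0 cannot hold, so t_k is not Gosper-summable.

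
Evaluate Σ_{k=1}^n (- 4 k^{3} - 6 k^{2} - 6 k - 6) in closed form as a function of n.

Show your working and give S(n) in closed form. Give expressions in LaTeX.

Compute t_(k+1)/t_k: get (2*k**3 + 9*k**2 + 15*k + 11)/(2*k**3 + 3*k**2 + 3*k + 3).
Take A(k)=1, B(k)=1, C(k)=k**3 + 3*k**2/2 + 3*k/2 + 3/2.
Need (1)·f(k+1) − (1)·f(k) = k**3 + 3*k**2/2 + 3*k/2 + 3/2.
Bound: deg f ≤ 4.
Solve for f: f(k) = k*(k**3 + k + 4)/4 (degree 4 ≤ 4).
Certificate R = B(k−1)f/C = k*(k**3 + k + 4)/(2*(2*k**3 + 3*k**2 + 3*k + 3)) gives s_k = k*(-k**3 - k - 4).
Check: Δs_k = -4*k**3 - 6*k**2 - 6*k - 6. ✓
Σ_(k=1)^n t_k = s_(n+1) − s_(1) = (-n**4 - 4*n**3 - 7*n**2 - 10*n - 6) − (-6), i.e. n*(-n**3 - 4*n**2 - 7*n - 10).

S(n) = n \left(- n^{3} - 4 n^{2} - 7 n - 10\right)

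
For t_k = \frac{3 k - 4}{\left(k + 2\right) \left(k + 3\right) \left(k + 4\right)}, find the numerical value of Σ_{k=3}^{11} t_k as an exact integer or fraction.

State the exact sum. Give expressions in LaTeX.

r(k) = (k + 2)*(3*k - 1)/((k + 5)*(3*k - 4)) after simplifying.
A = k + 2, B = k + 5, C = k - 4/3.
Set up (k + 2)·f(k+1) − (k + 4)·f(k) − (k - 4/3) = 0.
From deg A=1, deg B=1, deg C=1: d=2.
Coefficient equations give f(k) = k*(k - 13)/18.
Get s_k = R·t_k = k*(k - 13)/(6*(k + 2)*(k + 3)) with R(k) = B(k−1)f(k)/C(k) = k*(k - 13)*(k + 4)/(6*(3*k - 4)).
s_(k+1) − s_k = (3*k - 4)/(k**3 + 9*k**2 + 26*k + 24) = t_k.
Evaluate s at k=12 and k=3: -1/105 and -1/6; difference 11/70.

Σ = 11/70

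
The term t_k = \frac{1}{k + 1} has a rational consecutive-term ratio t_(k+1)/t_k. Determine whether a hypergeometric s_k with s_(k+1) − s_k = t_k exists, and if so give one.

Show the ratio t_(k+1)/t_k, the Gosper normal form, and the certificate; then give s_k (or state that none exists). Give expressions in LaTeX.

r(k) = (k + 1)/(k + 2) after simplifying.
Factor: A=k + 1; B=k + 2; C=1.
Set up (k + 1)·f(k+1) − (k + 1)·f(k) − (1) = 0.
Bound: deg f ≤ 0.
Write f(k) = c0. Then LHS − RHS = -1, requiring -1 = 0: contradictory. No certificate.

none (Gosper's algorithm certifies no s_k)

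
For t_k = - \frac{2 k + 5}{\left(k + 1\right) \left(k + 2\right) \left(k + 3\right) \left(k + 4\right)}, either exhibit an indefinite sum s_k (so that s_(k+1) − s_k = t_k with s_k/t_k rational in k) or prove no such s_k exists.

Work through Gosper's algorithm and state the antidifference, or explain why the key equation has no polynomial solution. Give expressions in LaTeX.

Compute t_(k+1)/t_k: get (k + 1)*(2*k + 7)/((k + 5)*(2*k + 5)).
Normal form (A,B,C) = (k + 1, k + 5, k + 5/2).
Key eq: (k + 1)·f(k+1) = (k + 4)·f(k) + (k + 5/2).
Degrees (1,1,1) ⇒ d ≤ 3.
Coefficient equations give f(k) = k*(k + 2)*(k + 4)/6.
Then R = B(k−1)f/C = k*(k + 2)*(k + 4)**2/(3*(2*k + 5)), so s_k = R(k)·t_k = k*(-k - 4)/(3*(k**2 + 4*k + 3)).
Verify: (-2*k - 5)/(k**4 + 10*k**3 + 35*k**2 + 50*k + 24) matches t_k.

s_k = \frac{k \left(- k - 4\right)}{3 \left(k^{2} + 4 k + 3\right)}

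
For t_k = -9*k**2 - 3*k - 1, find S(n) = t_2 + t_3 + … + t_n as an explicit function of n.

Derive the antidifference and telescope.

r(k) = (9*k**2 + 21*k + 13)/(9*k**2 + 3*k + 1) after simplifying.
Gosper form: A/B · C(k+1)/C(k) with A=1, B=1, C=k**2 + k/3 + 1/9.
Need (1)·f(k+1) − (1)·f(k) = k**2 + k/3 + 1/9.
From deg A=0, deg B=0, deg C=2: d=3.
Solve for f: f(k) = k*(3*k**2 - 3*k + 1)/9 (degree 3 ≤ 3).
So s_k = (B(k−1)f/C)·t_k = (k*(3*k**2 - 3*k + 1)/(9*k**2 + 3*k + 1))·t_k = k*(-3*k**2 + 3*k - 1).
Δs = -9*k**2 - 3*k - 1, as required.
Telescope: S(n) = s_(n+1) − s_(2) = -3*n**3 - 6*n**2 - 4*n - 1 − (-14) = -3*n**3 - 6*n**2 - 4*n + 13.

S(n) = -3*n**3 - 6*n**2 - 4*n + 13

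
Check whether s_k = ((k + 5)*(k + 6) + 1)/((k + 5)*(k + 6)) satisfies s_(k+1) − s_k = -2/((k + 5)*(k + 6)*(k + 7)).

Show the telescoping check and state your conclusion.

s_(k+1) = ((k + 6)*(k + 7) + 1)/((k + 6)*(k + 7))
s_(k+1) − s_k = -2/(k**3 + 18*k**2 + 107*k + 210)
(s_(k+1) − s_k) − t_k = 0

Valid — Δs_k = t_k.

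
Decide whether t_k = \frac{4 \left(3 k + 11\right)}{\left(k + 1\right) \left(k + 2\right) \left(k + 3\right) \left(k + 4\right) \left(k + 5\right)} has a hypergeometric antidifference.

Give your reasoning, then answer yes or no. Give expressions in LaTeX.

t_(k+1)/t_k = (k + 1)*(3*k + 14)/((k + 6)*(3*k + 11)).
Factor: A=k + 1; B=k + 6; C=k + 11/3.
Key eq: (k + 1)·f(k+1) = (k + 5)·f(k) + (k + 11/3).
Bound: deg f ≤ 4.
Coefficient equations give f(k) = k*(k + 3)*(k**2 + 7*k + 14)/24.
Certificate R = B(k−1)f/C = k*(k + 3)*(k + 5)*(k**2 + 7*k + 14)/(8*(3*k + 11)) gives s_k = k*(k**2 + 7*k + 14)/(2*(k**3 + 7*k**2 + 14*k + 8)).
Δs = 4*(3*k + 11)/(k**5 + 15*k**4 + 85*k**3 + 225*k**2 + 274*k + 120), as required.

Yes. s_k = \frac{k \left(k^{2} + 7 k + 14\right)}{2 \left(k^{3} + 7 k^{2} + 14 k + 8\right)}.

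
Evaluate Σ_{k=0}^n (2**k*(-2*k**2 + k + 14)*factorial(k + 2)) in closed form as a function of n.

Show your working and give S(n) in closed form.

Step 1: r(k) = 2*(k + 3)*(k - 2*(k + 1)**2 + 15)/(-2*k**2 + k + 14).
So A=2*k + 6 and B=1, with C=k**2 - k/2 - 7.
Solve (2*k + 6)·f(k+1) − (1)·f(k) = k**2 - k/2 - 7.
deg f ≤ 1 (via 1,0,2).
Coefficient equations give f(k) = (k - 4)/2.
So s_k = (B(k−1)f/C)·t_k = ((k - 4)/(2*k**2 - k - 14))·t_k = -2**k*(k - 4)*factorial(k + 2).
Verify: 2**k*(-2*k**2 + k + 14)*factorial(k + 2) matches t_k.
s_(n+1) = -2**(n + 1)*(n - 3)*factorial(n + 3) and s_(0) = 8, so S(n) = -2*2**n*n*factorial(n + 3) + 6*2**n*factorial(n + 3) - 8.

S(n) = -2*2**n*n*factorial(n + 3) + 6*2**n*factorial(n + 3) - 8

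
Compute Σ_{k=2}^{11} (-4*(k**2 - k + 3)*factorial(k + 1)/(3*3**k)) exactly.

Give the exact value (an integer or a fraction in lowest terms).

Σ = -1127520568/2187

Compute t_(k+1)/t_k: get (k + 2)*(-k + (k + 1)**2 + 2)/(3*(k**2 - k + 3)).
So A=k/3 + 2/3 and B=1, with C=k**2 - k + 3.
Set up (k/3 + 2/3)·f(k+1) − (1)·f(k) − (k**2 - k + 3) = 0.
d = 1 from the (1,0,2) case.
Solving with deg f ≤ 1: f(k) = 3*(k - 1).
Then R = B(k−1)f/C = 3*(k - 1)/(k**2 - k + 3), so s_k = R(k)·t_k = -4*(k - 1)*factorial(k + 1)/3**k.
Δs = -4*(k**2 - k + 3)*factorial(k + 1)/(3*3**k), as required.
Σ_(k=2)^(11) t_k = s_(12) − s_(2) = -1127526400/2187 − (-8/3) = -1127520568/2187.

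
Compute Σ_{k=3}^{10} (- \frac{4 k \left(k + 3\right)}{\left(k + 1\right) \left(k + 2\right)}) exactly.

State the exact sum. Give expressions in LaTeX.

t_(k+1)/t_k = (k + 1)**2*(k + 4)/(k*(k + 3)**2).
A = k + 1, B = k + 3, C = k**2 + 3*k.
Need (k + 1)·f(k+1) − (k + 2)·f(k) = k**2 + 3*k.
Bound: deg f ≤ 2.
Coefficient equations give f(k) = k*(k - 1).
Certificate R = B(k−1)f/C = (k - 1)*(k + 2)/(k + 3) gives s_k = 4*k*(1 - k)/(k + 1).
s_(k+1) − s_k = 4*k*(-k - 3)/(k**2 + 3*k + 2) = t_k.
Sum = s_(11) − s_(3); s_(11) = -110/3, s_(3) = -6 ⇒ -92/3.

Σ = -92/3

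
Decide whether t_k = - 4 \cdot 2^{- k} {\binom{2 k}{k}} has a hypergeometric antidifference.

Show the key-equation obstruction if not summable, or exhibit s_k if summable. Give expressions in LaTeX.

No — key equation has no polynomial f.

r(k) = (2*k + 1)/(k + 1) after simplifying.
Normal form (A,B,C) = (2*k + 1, k + 1, 1).
f must satisfy (2*k + 1)·f(k+1) − (k)·f(k) = 1.
From deg A=1, deg B=1, deg C=0: d=-1.
Bound -1 < 0, so the key equation has no polynomial solution.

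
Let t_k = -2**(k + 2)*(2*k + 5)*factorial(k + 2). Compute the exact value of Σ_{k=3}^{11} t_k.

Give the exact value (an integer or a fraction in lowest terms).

Step 1: r(k) = 2*(k + 3)*(2*k + 7)/(2*k + 5).
So A=2*k + 6 and B=1, with C=k + 5/2.
Solve (2*k + 6)·f(k+1) − (1)·f(k) = k + 5/2.
Degrees (1,0,1) ⇒ d ≤ 0.
Solve for f: f(k) = 1/2 (degree 0 ≤ 0).
R(k) = B(k−1)·f(k)/C(k) = 1/(2*k + 5); s_k = R·t_k = -2**(k + 2)*factorial(k + 2).
s_(k+1) − s_k = -2**(k + 2)*(2*k + 5)*factorial(k + 2) = t_k.
Telescoping: Σ = s_(12) − s_(3) = -1428329123020800 − (-3840) = -1428329123016960.

Σ = -1428329123016960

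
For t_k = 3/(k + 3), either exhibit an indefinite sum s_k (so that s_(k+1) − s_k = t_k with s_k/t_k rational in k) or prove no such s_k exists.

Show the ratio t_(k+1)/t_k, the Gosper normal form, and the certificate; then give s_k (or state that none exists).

Ratio r(k) = (k + 3)/(k + 4).
Normal form (A,B,C) = (k + 3, k + 4, 1).
Solve (k + 3)·f(k+1) − (k + 3)·f(k) = 1.
Degrees (1,1,0) ⇒ d ≤ 0.
Generic f = c0 gives residual -1; -1 = 0 cannot hold, so t_k is not Gosper-summable.

none — t_k is not Gosper-summable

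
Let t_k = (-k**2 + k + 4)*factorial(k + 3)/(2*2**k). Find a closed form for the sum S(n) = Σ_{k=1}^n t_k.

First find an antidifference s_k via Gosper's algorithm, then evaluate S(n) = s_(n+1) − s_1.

r(k) = (k**3 + 5*k**2 - 16)/(2*(k**2 - k - 4)) after simplifying.
A = k/2 + 2, B = 1, C = k**2 - k - 4.
Key eq: (k/2 + 2)·f(k+1) = (1)·f(k) + (k**2 - k - 4).
deg f ≤ 1 (via 1,0,2).
Solve for f: f(k) = 2*(k - 4) (degree 1 ≤ 1).
Then R = B(k−1)f/C = 2*(k - 4)/(k**2 - k - 4), so s_k = R(k)·t_k = -(k - 4)*factorial(k + 3)/2**k.
s_(k+1) − s_k = (-k**2 + k + 4)*factorial(k + 3)/(2*2**k) = t_k.
Σ_(k=1)^n t_k = s_(n+1) − s_(1) = (-2**(-n - 1)*(n - 3)*factorial(n + 4)) − (36), i.e. -36 - n*factorial(n + 4)/(2*2**n) + 3*factorial(n + 4)/(2*2**n).

S(n) = -36 - n*factorial(n + 4)/(2*2**n) + 3*factorial(n + 4)/(2*2**n)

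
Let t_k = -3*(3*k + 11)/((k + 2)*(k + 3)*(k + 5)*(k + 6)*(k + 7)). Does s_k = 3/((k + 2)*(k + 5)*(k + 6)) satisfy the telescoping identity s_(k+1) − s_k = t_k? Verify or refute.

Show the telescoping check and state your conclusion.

Valid: the claim telescopes to t_k.

s_(k+1) = 3/((k + 3)*(k + 6)*(k + 7))
s_(k+1) − s_k = 3*(-3*k - 11)/(k**5 + 23*k**4 + 203*k**3 + 853*k**2 + 1692*k + 1260)
(s_(k+1) − s_k) − t_k = 0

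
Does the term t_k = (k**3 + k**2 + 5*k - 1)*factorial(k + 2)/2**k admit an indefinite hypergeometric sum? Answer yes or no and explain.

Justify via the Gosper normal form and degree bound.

r(k) = (k + 3)*(5*k + (k + 1)**3 + (k + 1)**2 + 4)/(2*(k**3 + k**2 + 5*k - 1)) after simplifying.
So A=k/2 + 3/2 and B=1, with C=k**3 + k**2 + 5*k - 1.
Set up (k/2 + 3/2)·f(k+1) − (1)·f(k) − (k**3 + k**2 + 5*k - 1) = 0.
Degrees (1,0,3) ⇒ d ≤ 2.
Match coefficients ⇒ f(k) = 2*(k**2 - 2*k + 2).
R(k) = B(k−1)·f(k)/C(k) = 2*(k**2 - 2*k + 2)/(k**3 + k**2 + 5*k - 1); s_k = R·t_k = 2**(1 - k)*(k**2 - 2*k + 2)*factorial(k + 2).
Δs = (k**3 + k**2 + 5*k - 1)*factorial(k + 2)/2**k, as required.

Yes. s_k = 2**(1 - k)*(k**2 - 2*k + 2)*factorial(k + 2).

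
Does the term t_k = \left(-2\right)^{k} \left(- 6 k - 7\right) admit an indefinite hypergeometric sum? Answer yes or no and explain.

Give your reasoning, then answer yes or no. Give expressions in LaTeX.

Yes. s_k = \left(-2\right)^{k} \left(2 k + 1\right).

t_(k+1)/t_k = 2*(-6*k - 13)/(6*k + 7).
Factor: A=-2; B=1; C=k + 7/6.
Key eq: (-2)·f(k+1) = (1)·f(k) + (k + 7/6).
From deg A=0, deg B=0, deg C=1: d=1.
A polynomial solution: f(k) = -(2*k + 1)/6.
Then R = B(k−1)f/C = -(2*k + 1)/(6*k + 7), so s_k = R(k)·t_k = (-2)**k*(2*k + 1).
s_(k+1) − s_k = (-2)**k*(-6*k - 7) = t_k.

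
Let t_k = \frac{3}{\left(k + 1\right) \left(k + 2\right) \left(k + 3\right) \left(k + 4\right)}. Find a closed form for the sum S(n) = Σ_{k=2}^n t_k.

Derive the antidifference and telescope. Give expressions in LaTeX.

The ratio is (k + 1)/(k + 5).
Normal form (A,B,C) = (k + 1, k + 5, 1).
f must satisfy (k + 1)·f(k+1) − (k + 4)·f(k) = 1.
d = 3 from the (1,1,0) case.
Coefficient equations give f(k) = k*(k**2 + 6*k + 11)/18.
Certificate R = B(k−1)f/C = k*(k + 4)*(k**2 + 6*k + 11)/18 gives s_k = k*(k**2 + 6*k + 11)/(6*(k + 1)*(k + 2)*(k + 3)).
Check: Δs_k = 3/(k**4 + 10*k**3 + 35*k**2 + 50*k + 24). ✓
s_(n+1) = (n**3 + 9*n**2 + 26*n + 18)/(6*(n**3 + 9*n**2 + 26*n + 24)) and s_(2) = 3/20, so S(n) = (n**3 + 9*n**2 + 26*n - 36)/(60*(n**3 + 9*n**2 + 26*n + 24)).

S(n) = \frac{n^{3} + 9 n^{2} + 26 n - 36}{60 \left(n^{3} + 9 n^{2} + 26 n + 24\right)}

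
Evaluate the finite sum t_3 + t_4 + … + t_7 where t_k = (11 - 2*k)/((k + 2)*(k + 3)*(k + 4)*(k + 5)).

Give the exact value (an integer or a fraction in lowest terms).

The ratio is (k + 2)*(2*k - 9)/((k + 6)*(2*k - 11)).
Take A(k)=k + 2, B(k)=k + 6, C(k)=k - 11/2.
f must satisfy (k + 2)·f(k+1) − (k + 5)·f(k) = k - 11/2.
d = 3 from the (1,1,1) case.
Match coefficients ⇒ f(k) = -k*(k**2 + 9*k + 34)/16.
Certificate R = B(k−1)f/C = -k*(k + 5)*(k**2 + 9*k + 34)/(8*(2*k - 11)) gives s_k = k*(k**2 + 9*k + 34)/(8*(k + 2)*(k + 3)*(k + 4)).
Δs = (11 - 2*k)/(k**4 + 14*k**3 + 71*k**2 + 154*k + 120), as required.
Sum = s_(8) − s_(3); s_(8) = 17/132, s_(3) = 1/8 ⇒ 1/264.

Σ = 1/264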